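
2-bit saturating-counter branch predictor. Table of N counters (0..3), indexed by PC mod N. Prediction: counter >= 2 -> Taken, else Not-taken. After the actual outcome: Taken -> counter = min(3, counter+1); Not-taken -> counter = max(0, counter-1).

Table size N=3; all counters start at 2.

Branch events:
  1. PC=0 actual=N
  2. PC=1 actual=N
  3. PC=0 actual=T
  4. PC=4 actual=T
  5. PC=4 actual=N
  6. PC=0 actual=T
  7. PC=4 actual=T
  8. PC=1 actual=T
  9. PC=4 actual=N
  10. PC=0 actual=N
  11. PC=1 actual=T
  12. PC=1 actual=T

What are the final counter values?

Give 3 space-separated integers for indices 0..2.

Ev 1: PC=0 idx=0 pred=T actual=N -> ctr[0]=1
Ev 2: PC=1 idx=1 pred=T actual=N -> ctr[1]=1
Ev 3: PC=0 idx=0 pred=N actual=T -> ctr[0]=2
Ev 4: PC=4 idx=1 pred=N actual=T -> ctr[1]=2
Ev 5: PC=4 idx=1 pred=T actual=N -> ctr[1]=1
Ev 6: PC=0 idx=0 pred=T actual=T -> ctr[0]=3
Ev 7: PC=4 idx=1 pred=N actual=T -> ctr[1]=2
Ev 8: PC=1 idx=1 pred=T actual=T -> ctr[1]=3
Ev 9: PC=4 idx=1 pred=T actual=N -> ctr[1]=2
Ev 10: PC=0 idx=0 pred=T actual=N -> ctr[0]=2
Ev 11: PC=1 idx=1 pred=T actual=T -> ctr[1]=3
Ev 12: PC=1 idx=1 pred=T actual=T -> ctr[1]=3

Answer: 2 3 2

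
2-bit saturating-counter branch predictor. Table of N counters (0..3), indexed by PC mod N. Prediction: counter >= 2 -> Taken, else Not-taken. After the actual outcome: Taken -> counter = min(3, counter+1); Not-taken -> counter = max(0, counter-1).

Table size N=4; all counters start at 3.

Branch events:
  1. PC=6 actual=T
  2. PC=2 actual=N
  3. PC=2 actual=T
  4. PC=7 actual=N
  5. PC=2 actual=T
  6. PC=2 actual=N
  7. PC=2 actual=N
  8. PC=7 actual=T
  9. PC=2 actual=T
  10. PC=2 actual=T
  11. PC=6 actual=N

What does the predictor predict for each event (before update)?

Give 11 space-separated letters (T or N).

Ev 1: PC=6 idx=2 pred=T actual=T -> ctr[2]=3
Ev 2: PC=2 idx=2 pred=T actual=N -> ctr[2]=2
Ev 3: PC=2 idx=2 pred=T actual=T -> ctr[2]=3
Ev 4: PC=7 idx=3 pred=T actual=N -> ctr[3]=2
Ev 5: PC=2 idx=2 pred=T actual=T -> ctr[2]=3
Ev 6: PC=2 idx=2 pred=T actual=N -> ctr[2]=2
Ev 7: PC=2 idx=2 pred=T actual=N -> ctr[2]=1
Ev 8: PC=7 idx=3 pred=T actual=T -> ctr[3]=3
Ev 9: PC=2 idx=2 pred=N actual=T -> ctr[2]=2
Ev 10: PC=2 idx=2 pred=T actual=T -> ctr[2]=3
Ev 11: PC=6 idx=2 pred=T actual=N -> ctr[2]=2

Answer: T T T T T T T T N T T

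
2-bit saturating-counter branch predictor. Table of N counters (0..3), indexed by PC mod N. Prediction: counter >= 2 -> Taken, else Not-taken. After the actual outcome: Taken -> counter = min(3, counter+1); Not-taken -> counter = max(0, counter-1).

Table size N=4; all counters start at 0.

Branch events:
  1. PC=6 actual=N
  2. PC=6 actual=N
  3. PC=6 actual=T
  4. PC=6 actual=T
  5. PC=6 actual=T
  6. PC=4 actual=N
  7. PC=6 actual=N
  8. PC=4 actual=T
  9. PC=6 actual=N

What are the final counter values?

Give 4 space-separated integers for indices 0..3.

Answer: 1 0 1 0

Derivation:
Ev 1: PC=6 idx=2 pred=N actual=N -> ctr[2]=0
Ev 2: PC=6 idx=2 pred=N actual=N -> ctr[2]=0
Ev 3: PC=6 idx=2 pred=N actual=T -> ctr[2]=1
Ev 4: PC=6 idx=2 pred=N actual=T -> ctr[2]=2
Ev 5: PC=6 idx=2 pred=T actual=T -> ctr[2]=3
Ev 6: PC=4 idx=0 pred=N actual=N -> ctr[0]=0
Ev 7: PC=6 idx=2 pred=T actual=N -> ctr[2]=2
Ev 8: PC=4 idx=0 pred=N actual=T -> ctr[0]=1
Ev 9: PC=6 idx=2 pred=T actual=N -> ctr[2]=1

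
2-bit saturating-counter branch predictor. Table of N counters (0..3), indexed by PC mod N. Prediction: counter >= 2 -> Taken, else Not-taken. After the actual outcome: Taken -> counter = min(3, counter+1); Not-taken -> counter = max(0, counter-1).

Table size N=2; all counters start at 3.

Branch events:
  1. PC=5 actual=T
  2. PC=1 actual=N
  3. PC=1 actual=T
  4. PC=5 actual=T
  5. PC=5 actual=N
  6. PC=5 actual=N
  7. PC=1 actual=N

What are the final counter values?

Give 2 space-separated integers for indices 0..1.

Answer: 3 0

Derivation:
Ev 1: PC=5 idx=1 pred=T actual=T -> ctr[1]=3
Ev 2: PC=1 idx=1 pred=T actual=N -> ctr[1]=2
Ev 3: PC=1 idx=1 pred=T actual=T -> ctr[1]=3
Ev 4: PC=5 idx=1 pred=T actual=T -> ctr[1]=3
Ev 5: PC=5 idx=1 pred=T actual=N -> ctr[1]=2
Ev 6: PC=5 idx=1 pred=T actual=N -> ctr[1]=1
Ev 7: PC=1 idx=1 pred=N actual=N -> ctr[1]=0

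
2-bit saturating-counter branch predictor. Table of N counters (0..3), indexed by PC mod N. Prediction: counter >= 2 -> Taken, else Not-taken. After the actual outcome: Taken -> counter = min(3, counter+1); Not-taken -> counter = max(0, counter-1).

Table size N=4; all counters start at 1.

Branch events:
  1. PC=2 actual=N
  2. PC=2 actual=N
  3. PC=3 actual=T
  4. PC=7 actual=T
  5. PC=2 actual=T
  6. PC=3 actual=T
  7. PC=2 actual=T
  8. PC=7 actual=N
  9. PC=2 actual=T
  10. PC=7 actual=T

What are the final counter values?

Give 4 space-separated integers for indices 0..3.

Ev 1: PC=2 idx=2 pred=N actual=N -> ctr[2]=0
Ev 2: PC=2 idx=2 pred=N actual=N -> ctr[2]=0
Ev 3: PC=3 idx=3 pred=N actual=T -> ctr[3]=2
Ev 4: PC=7 idx=3 pred=T actual=T -> ctr[3]=3
Ev 5: PC=2 idx=2 pred=N actual=T -> ctr[2]=1
Ev 6: PC=3 idx=3 pred=T actual=T -> ctr[3]=3
Ev 7: PC=2 idx=2 pred=N actual=T -> ctr[2]=2
Ev 8: PC=7 idx=3 pred=T actual=N -> ctr[3]=2
Ev 9: PC=2 idx=2 pred=T actual=T -> ctr[2]=3
Ev 10: PC=7 idx=3 pred=T actual=T -> ctr[3]=3

Answer: 1 1 3 3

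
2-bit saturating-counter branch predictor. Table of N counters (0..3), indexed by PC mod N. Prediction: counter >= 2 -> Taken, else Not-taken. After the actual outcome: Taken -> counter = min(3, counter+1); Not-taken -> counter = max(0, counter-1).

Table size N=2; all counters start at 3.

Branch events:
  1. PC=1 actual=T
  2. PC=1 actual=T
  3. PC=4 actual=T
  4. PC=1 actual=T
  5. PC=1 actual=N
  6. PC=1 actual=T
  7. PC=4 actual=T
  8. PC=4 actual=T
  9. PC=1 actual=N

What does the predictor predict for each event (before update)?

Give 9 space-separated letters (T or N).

Answer: T T T T T T T T T

Derivation:
Ev 1: PC=1 idx=1 pred=T actual=T -> ctr[1]=3
Ev 2: PC=1 idx=1 pred=T actual=T -> ctr[1]=3
Ev 3: PC=4 idx=0 pred=T actual=T -> ctr[0]=3
Ev 4: PC=1 idx=1 pred=T actual=T -> ctr[1]=3
Ev 5: PC=1 idx=1 pred=T actual=N -> ctr[1]=2
Ev 6: PC=1 idx=1 pred=T actual=T -> ctr[1]=3
Ev 7: PC=4 idx=0 pred=T actual=T -> ctr[0]=3
Ev 8: PC=4 idx=0 pred=T actual=T -> ctr[0]=3
Ev 9: PC=1 idx=1 pred=T actual=N -> ctr[1]=2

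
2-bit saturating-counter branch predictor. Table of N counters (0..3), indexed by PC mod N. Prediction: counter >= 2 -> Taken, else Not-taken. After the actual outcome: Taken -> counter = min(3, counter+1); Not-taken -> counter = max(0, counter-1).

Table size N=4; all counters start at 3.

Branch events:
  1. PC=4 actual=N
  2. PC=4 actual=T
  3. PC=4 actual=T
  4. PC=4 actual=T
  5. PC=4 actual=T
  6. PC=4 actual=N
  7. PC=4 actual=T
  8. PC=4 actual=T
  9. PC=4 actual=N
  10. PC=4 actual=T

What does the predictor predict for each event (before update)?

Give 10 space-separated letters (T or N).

Ev 1: PC=4 idx=0 pred=T actual=N -> ctr[0]=2
Ev 2: PC=4 idx=0 pred=T actual=T -> ctr[0]=3
Ev 3: PC=4 idx=0 pred=T actual=T -> ctr[0]=3
Ev 4: PC=4 idx=0 pred=T actual=T -> ctr[0]=3
Ev 5: PC=4 idx=0 pred=T actual=T -> ctr[0]=3
Ev 6: PC=4 idx=0 pred=T actual=N -> ctr[0]=2
Ev 7: PC=4 idx=0 pred=T actual=T -> ctr[0]=3
Ev 8: PC=4 idx=0 pred=T actual=T -> ctr[0]=3
Ev 9: PC=4 idx=0 pred=T actual=N -> ctr[0]=2
Ev 10: PC=4 idx=0 pred=T actual=T -> ctr[0]=3

Answer: T T T T T T T T T T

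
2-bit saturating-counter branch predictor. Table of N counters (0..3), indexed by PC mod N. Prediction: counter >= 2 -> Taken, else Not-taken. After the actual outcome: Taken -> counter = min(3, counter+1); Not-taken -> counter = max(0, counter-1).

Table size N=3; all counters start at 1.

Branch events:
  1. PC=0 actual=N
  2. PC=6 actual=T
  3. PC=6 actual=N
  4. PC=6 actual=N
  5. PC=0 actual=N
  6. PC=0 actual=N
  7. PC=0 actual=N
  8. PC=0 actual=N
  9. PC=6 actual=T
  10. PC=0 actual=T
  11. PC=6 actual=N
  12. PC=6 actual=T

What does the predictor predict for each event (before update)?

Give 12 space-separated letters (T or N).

Ev 1: PC=0 idx=0 pred=N actual=N -> ctr[0]=0
Ev 2: PC=6 idx=0 pred=N actual=T -> ctr[0]=1
Ev 3: PC=6 idx=0 pred=N actual=N -> ctr[0]=0
Ev 4: PC=6 idx=0 pred=N actual=N -> ctr[0]=0
Ev 5: PC=0 idx=0 pred=N actual=N -> ctr[0]=0
Ev 6: PC=0 idx=0 pred=N actual=N -> ctr[0]=0
Ev 7: PC=0 idx=0 pred=N actual=N -> ctr[0]=0
Ev 8: PC=0 idx=0 pred=N actual=N -> ctr[0]=0
Ev 9: PC=6 idx=0 pred=N actual=T -> ctr[0]=1
Ev 10: PC=0 idx=0 pred=N actual=T -> ctr[0]=2
Ev 11: PC=6 idx=0 pred=T actual=N -> ctr[0]=1
Ev 12: PC=6 idx=0 pred=N actual=T -> ctr[0]=2

Answer: N N N N N N N N N N T N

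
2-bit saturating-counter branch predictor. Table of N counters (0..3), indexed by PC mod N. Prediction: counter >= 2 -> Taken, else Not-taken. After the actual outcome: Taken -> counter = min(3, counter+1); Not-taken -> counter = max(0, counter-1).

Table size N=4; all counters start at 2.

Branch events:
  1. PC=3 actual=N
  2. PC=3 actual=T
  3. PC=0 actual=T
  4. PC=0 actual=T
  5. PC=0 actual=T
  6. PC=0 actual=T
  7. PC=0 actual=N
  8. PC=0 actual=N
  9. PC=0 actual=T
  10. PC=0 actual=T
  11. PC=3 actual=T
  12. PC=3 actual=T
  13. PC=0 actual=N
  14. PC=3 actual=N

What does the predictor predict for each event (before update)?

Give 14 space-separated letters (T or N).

Ev 1: PC=3 idx=3 pred=T actual=N -> ctr[3]=1
Ev 2: PC=3 idx=3 pred=N actual=T -> ctr[3]=2
Ev 3: PC=0 idx=0 pred=T actual=T -> ctr[0]=3
Ev 4: PC=0 idx=0 pred=T actual=T -> ctr[0]=3
Ev 5: PC=0 idx=0 pred=T actual=T -> ctr[0]=3
Ev 6: PC=0 idx=0 pred=T actual=T -> ctr[0]=3
Ev 7: PC=0 idx=0 pred=T actual=N -> ctr[0]=2
Ev 8: PC=0 idx=0 pred=T actual=N -> ctr[0]=1
Ev 9: PC=0 idx=0 pred=N actual=T -> ctr[0]=2
Ev 10: PC=0 idx=0 pred=T actual=T -> ctr[0]=3
Ev 11: PC=3 idx=3 pred=T actual=T -> ctr[3]=3
Ev 12: PC=3 idx=3 pred=T actual=T -> ctr[3]=3
Ev 13: PC=0 idx=0 pred=T actual=N -> ctr[0]=2
Ev 14: PC=3 idx=3 pred=T actual=N -> ctr[3]=2

Answer: T N T T T T T T N T T T T T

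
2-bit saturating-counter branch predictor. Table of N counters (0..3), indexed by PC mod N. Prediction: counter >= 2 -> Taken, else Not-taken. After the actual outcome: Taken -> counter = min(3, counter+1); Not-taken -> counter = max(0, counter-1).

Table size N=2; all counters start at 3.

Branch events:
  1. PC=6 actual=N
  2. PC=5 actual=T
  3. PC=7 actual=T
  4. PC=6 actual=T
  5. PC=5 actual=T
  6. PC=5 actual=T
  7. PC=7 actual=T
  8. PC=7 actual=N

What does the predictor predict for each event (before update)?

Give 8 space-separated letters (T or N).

Answer: T T T T T T T T

Derivation:
Ev 1: PC=6 idx=0 pred=T actual=N -> ctr[0]=2
Ev 2: PC=5 idx=1 pred=T actual=T -> ctr[1]=3
Ev 3: PC=7 idx=1 pred=T actual=T -> ctr[1]=3
Ev 4: PC=6 idx=0 pred=T actual=T -> ctr[0]=3
Ev 5: PC=5 idx=1 pred=T actual=T -> ctr[1]=3
Ev 6: PC=5 idx=1 pred=T actual=T -> ctr[1]=3
Ev 7: PC=7 idx=1 pred=T actual=T -> ctr[1]=3
Ev 8: PC=7 idx=1 pred=T actual=N -> ctr[1]=2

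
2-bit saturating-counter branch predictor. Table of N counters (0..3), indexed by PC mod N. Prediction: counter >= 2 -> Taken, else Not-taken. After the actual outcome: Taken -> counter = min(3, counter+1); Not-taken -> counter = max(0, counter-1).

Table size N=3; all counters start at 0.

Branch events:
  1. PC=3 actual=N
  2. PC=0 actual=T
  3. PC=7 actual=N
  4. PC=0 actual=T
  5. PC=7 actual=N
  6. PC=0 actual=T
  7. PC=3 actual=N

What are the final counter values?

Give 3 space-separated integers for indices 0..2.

Answer: 2 0 0

Derivation:
Ev 1: PC=3 idx=0 pred=N actual=N -> ctr[0]=0
Ev 2: PC=0 idx=0 pred=N actual=T -> ctr[0]=1
Ev 3: PC=7 idx=1 pred=N actual=N -> ctr[1]=0
Ev 4: PC=0 idx=0 pred=N actual=T -> ctr[0]=2
Ev 5: PC=7 idx=1 pred=N actual=N -> ctr[1]=0
Ev 6: PC=0 idx=0 pred=T actual=T -> ctr[0]=3
Ev 7: PC=3 idx=0 pred=T actual=N -> ctr[0]=2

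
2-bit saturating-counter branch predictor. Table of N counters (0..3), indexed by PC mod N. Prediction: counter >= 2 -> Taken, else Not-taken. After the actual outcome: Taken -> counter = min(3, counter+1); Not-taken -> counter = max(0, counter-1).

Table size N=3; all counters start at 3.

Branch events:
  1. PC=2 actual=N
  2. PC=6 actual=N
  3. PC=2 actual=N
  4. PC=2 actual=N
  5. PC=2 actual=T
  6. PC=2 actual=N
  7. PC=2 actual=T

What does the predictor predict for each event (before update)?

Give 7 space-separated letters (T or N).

Ev 1: PC=2 idx=2 pred=T actual=N -> ctr[2]=2
Ev 2: PC=6 idx=0 pred=T actual=N -> ctr[0]=2
Ev 3: PC=2 idx=2 pred=T actual=N -> ctr[2]=1
Ev 4: PC=2 idx=2 pred=N actual=N -> ctr[2]=0
Ev 5: PC=2 idx=2 pred=N actual=T -> ctr[2]=1
Ev 6: PC=2 idx=2 pred=N actual=N -> ctr[2]=0
Ev 7: PC=2 idx=2 pred=N actual=T -> ctr[2]=1

Answer: T T T N N N N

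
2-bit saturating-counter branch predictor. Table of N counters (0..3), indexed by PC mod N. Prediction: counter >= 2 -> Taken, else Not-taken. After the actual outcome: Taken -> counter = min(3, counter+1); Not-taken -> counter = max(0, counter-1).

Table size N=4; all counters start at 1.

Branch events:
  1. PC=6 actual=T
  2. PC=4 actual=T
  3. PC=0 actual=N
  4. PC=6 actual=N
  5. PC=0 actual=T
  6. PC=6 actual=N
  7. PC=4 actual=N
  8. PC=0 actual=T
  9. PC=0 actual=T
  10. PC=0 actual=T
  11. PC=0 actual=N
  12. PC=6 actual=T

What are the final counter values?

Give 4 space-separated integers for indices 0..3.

Answer: 2 1 1 1

Derivation:
Ev 1: PC=6 idx=2 pred=N actual=T -> ctr[2]=2
Ev 2: PC=4 idx=0 pred=N actual=T -> ctr[0]=2
Ev 3: PC=0 idx=0 pred=T actual=N -> ctr[0]=1
Ev 4: PC=6 idx=2 pred=T actual=N -> ctr[2]=1
Ev 5: PC=0 idx=0 pred=N actual=T -> ctr[0]=2
Ev 6: PC=6 idx=2 pred=N actual=N -> ctr[2]=0
Ev 7: PC=4 idx=0 pred=T actual=N -> ctr[0]=1
Ev 8: PC=0 idx=0 pred=N actual=T -> ctr[0]=2
Ev 9: PC=0 idx=0 pred=T actual=T -> ctr[0]=3
Ev 10: PC=0 idx=0 pred=T actual=T -> ctr[0]=3
Ev 11: PC=0 idx=0 pred=T actual=N -> ctr[0]=2
Ev 12: PC=6 idx=2 pred=N actual=T -> ctr[2]=1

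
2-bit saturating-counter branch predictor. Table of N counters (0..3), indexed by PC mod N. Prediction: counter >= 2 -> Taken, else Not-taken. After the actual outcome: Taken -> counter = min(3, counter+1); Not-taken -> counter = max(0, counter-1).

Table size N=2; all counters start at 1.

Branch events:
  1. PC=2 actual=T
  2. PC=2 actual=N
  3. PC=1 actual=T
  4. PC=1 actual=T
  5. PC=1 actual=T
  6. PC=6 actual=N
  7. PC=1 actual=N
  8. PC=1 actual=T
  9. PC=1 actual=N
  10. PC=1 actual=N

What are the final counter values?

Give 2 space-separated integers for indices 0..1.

Ev 1: PC=2 idx=0 pred=N actual=T -> ctr[0]=2
Ev 2: PC=2 idx=0 pred=T actual=N -> ctr[0]=1
Ev 3: PC=1 idx=1 pred=N actual=T -> ctr[1]=2
Ev 4: PC=1 idx=1 pred=T actual=T -> ctr[1]=3
Ev 5: PC=1 idx=1 pred=T actual=T -> ctr[1]=3
Ev 6: PC=6 idx=0 pred=N actual=N -> ctr[0]=0
Ev 7: PC=1 idx=1 pred=T actual=N -> ctr[1]=2
Ev 8: PC=1 idx=1 pred=T actual=T -> ctr[1]=3
Ev 9: PC=1 idx=1 pred=T actual=N -> ctr[1]=2
Ev 10: PC=1 idx=1 pred=T actual=N -> ctr[1]=1

Answer: 0 1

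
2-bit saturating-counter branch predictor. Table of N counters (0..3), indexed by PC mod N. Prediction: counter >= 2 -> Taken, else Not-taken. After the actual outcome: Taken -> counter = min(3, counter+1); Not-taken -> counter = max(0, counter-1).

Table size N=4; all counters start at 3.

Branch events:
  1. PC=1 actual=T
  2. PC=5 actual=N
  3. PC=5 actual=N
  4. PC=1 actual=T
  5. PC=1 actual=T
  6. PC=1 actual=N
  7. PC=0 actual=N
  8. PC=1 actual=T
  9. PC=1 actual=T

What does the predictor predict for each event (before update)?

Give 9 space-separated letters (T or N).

Answer: T T T N T T T T T

Derivation:
Ev 1: PC=1 idx=1 pred=T actual=T -> ctr[1]=3
Ev 2: PC=5 idx=1 pred=T actual=N -> ctr[1]=2
Ev 3: PC=5 idx=1 pred=T actual=N -> ctr[1]=1
Ev 4: PC=1 idx=1 pred=N actual=T -> ctr[1]=2
Ev 5: PC=1 idx=1 pred=T actual=T -> ctr[1]=3
Ev 6: PC=1 idx=1 pred=T actual=N -> ctr[1]=2
Ev 7: PC=0 idx=0 pred=T actual=N -> ctr[0]=2
Ev 8: PC=1 idx=1 pred=T actual=T -> ctr[1]=3
Ev 9: PC=1 idx=1 pred=T actual=T -> ctr[1]=3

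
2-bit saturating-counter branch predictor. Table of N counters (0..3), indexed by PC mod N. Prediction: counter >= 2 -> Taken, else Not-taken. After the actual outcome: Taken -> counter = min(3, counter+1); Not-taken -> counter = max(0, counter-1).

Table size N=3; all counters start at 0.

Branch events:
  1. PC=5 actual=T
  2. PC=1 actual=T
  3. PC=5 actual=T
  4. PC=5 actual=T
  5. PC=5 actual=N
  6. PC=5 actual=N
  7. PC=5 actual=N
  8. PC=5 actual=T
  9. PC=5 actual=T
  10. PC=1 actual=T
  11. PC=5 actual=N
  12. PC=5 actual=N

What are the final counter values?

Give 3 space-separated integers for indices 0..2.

Ev 1: PC=5 idx=2 pred=N actual=T -> ctr[2]=1
Ev 2: PC=1 idx=1 pred=N actual=T -> ctr[1]=1
Ev 3: PC=5 idx=2 pred=N actual=T -> ctr[2]=2
Ev 4: PC=5 idx=2 pred=T actual=T -> ctr[2]=3
Ev 5: PC=5 idx=2 pred=T actual=N -> ctr[2]=2
Ev 6: PC=5 idx=2 pred=T actual=N -> ctr[2]=1
Ev 7: PC=5 idx=2 pred=N actual=N -> ctr[2]=0
Ev 8: PC=5 idx=2 pred=N actual=T -> ctr[2]=1
Ev 9: PC=5 idx=2 pred=N actual=T -> ctr[2]=2
Ev 10: PC=1 idx=1 pred=N actual=T -> ctr[1]=2
Ev 11: PC=5 idx=2 pred=T actual=N -> ctr[2]=1
Ev 12: PC=5 idx=2 pred=N actual=N -> ctr[2]=0

Answer: 0 2 0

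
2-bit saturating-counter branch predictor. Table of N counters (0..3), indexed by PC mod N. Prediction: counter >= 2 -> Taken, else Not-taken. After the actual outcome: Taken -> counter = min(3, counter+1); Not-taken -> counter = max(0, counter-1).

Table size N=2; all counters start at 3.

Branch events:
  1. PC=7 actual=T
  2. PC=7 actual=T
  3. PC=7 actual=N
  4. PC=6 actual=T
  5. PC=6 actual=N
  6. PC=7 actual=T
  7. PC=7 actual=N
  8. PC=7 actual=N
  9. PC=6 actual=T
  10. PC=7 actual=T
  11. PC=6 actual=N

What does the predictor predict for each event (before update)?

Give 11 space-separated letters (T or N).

Ev 1: PC=7 idx=1 pred=T actual=T -> ctr[1]=3
Ev 2: PC=7 idx=1 pred=T actual=T -> ctr[1]=3
Ev 3: PC=7 idx=1 pred=T actual=N -> ctr[1]=2
Ev 4: PC=6 idx=0 pred=T actual=T -> ctr[0]=3
Ev 5: PC=6 idx=0 pred=T actual=N -> ctr[0]=2
Ev 6: PC=7 idx=1 pred=T actual=T -> ctr[1]=3
Ev 7: PC=7 idx=1 pred=T actual=N -> ctr[1]=2
Ev 8: PC=7 idx=1 pred=T actual=N -> ctr[1]=1
Ev 9: PC=6 idx=0 pred=T actual=T -> ctr[0]=3
Ev 10: PC=7 idx=1 pred=N actual=T -> ctr[1]=2
Ev 11: PC=6 idx=0 pred=T actual=N -> ctr[0]=2

Answer: T T T T T T T T T N T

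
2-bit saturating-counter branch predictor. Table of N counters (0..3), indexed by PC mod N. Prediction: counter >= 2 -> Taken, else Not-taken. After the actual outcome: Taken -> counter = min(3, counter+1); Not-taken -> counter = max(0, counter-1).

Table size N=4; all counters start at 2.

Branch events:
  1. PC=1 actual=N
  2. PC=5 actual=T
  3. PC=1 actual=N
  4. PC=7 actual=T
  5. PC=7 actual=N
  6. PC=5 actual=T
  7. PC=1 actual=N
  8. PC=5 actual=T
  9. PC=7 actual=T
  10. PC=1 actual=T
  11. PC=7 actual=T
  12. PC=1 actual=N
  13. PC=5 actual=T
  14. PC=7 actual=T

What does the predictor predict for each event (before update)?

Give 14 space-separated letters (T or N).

Ev 1: PC=1 idx=1 pred=T actual=N -> ctr[1]=1
Ev 2: PC=5 idx=1 pred=N actual=T -> ctr[1]=2
Ev 3: PC=1 idx=1 pred=T actual=N -> ctr[1]=1
Ev 4: PC=7 idx=3 pred=T actual=T -> ctr[3]=3
Ev 5: PC=7 idx=3 pred=T actual=N -> ctr[3]=2
Ev 6: PC=5 idx=1 pred=N actual=T -> ctr[1]=2
Ev 7: PC=1 idx=1 pred=T actual=N -> ctr[1]=1
Ev 8: PC=5 idx=1 pred=N actual=T -> ctr[1]=2
Ev 9: PC=7 idx=3 pred=T actual=T -> ctr[3]=3
Ev 10: PC=1 idx=1 pred=T actual=T -> ctr[1]=3
Ev 11: PC=7 idx=3 pred=T actual=T -> ctr[3]=3
Ev 12: PC=1 idx=1 pred=T actual=N -> ctr[1]=2
Ev 13: PC=5 idx=1 pred=T actual=T -> ctr[1]=3
Ev 14: PC=7 idx=3 pred=T actual=T -> ctr[3]=3

Answer: T N T T T N T N T T T T T T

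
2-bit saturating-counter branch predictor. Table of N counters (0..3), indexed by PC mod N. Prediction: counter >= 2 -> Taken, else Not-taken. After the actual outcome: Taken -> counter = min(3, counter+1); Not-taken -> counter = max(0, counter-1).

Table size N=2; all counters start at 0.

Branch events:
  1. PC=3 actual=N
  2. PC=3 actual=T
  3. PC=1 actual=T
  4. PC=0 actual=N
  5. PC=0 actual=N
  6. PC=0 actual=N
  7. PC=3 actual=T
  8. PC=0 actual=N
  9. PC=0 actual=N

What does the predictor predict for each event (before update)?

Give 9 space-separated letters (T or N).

Ev 1: PC=3 idx=1 pred=N actual=N -> ctr[1]=0
Ev 2: PC=3 idx=1 pred=N actual=T -> ctr[1]=1
Ev 3: PC=1 idx=1 pred=N actual=T -> ctr[1]=2
Ev 4: PC=0 idx=0 pred=N actual=N -> ctr[0]=0
Ev 5: PC=0 idx=0 pred=N actual=N -> ctr[0]=0
Ev 6: PC=0 idx=0 pred=N actual=N -> ctr[0]=0
Ev 7: PC=3 idx=1 pred=T actual=T -> ctr[1]=3
Ev 8: PC=0 idx=0 pred=N actual=N -> ctr[0]=0
Ev 9: PC=0 idx=0 pred=N actual=N -> ctr[0]=0

Answer: N N N N N N T N N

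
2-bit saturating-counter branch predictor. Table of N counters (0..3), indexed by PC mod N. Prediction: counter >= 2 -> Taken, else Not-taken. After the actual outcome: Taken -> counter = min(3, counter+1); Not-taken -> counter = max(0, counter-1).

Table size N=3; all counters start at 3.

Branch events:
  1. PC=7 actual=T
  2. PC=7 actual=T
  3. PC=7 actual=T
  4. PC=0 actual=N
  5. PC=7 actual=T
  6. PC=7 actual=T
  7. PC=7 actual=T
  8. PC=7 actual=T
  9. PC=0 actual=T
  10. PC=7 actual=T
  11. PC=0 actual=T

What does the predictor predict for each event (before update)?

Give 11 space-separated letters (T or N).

Ev 1: PC=7 idx=1 pred=T actual=T -> ctr[1]=3
Ev 2: PC=7 idx=1 pred=T actual=T -> ctr[1]=3
Ev 3: PC=7 idx=1 pred=T actual=T -> ctr[1]=3
Ev 4: PC=0 idx=0 pred=T actual=N -> ctr[0]=2
Ev 5: PC=7 idx=1 pred=T actual=T -> ctr[1]=3
Ev 6: PC=7 idx=1 pred=T actual=T -> ctr[1]=3
Ev 7: PC=7 idx=1 pred=T actual=T -> ctr[1]=3
Ev 8: PC=7 idx=1 pred=T actual=T -> ctr[1]=3
Ev 9: PC=0 idx=0 pred=T actual=T -> ctr[0]=3
Ev 10: PC=7 idx=1 pred=T actual=T -> ctr[1]=3
Ev 11: PC=0 idx=0 pred=T actual=T -> ctr[0]=3

Answer: T T T T T T T T T T T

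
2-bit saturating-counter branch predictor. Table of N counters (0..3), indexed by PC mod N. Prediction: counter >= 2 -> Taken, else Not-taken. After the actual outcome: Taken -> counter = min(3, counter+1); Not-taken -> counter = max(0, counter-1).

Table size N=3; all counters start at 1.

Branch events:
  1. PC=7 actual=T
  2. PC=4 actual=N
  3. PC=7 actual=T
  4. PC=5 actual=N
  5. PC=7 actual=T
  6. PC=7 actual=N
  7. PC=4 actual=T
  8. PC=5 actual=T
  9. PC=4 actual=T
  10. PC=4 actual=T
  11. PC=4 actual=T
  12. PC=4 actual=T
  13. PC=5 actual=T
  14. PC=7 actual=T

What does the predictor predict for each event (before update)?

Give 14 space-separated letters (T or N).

Answer: N T N N T T T N T T T T N T

Derivation:
Ev 1: PC=7 idx=1 pred=N actual=T -> ctr[1]=2
Ev 2: PC=4 idx=1 pred=T actual=N -> ctr[1]=1
Ev 3: PC=7 idx=1 pred=N actual=T -> ctr[1]=2
Ev 4: PC=5 idx=2 pred=N actual=N -> ctr[2]=0
Ev 5: PC=7 idx=1 pred=T actual=T -> ctr[1]=3
Ev 6: PC=7 idx=1 pred=T actual=N -> ctr[1]=2
Ev 7: PC=4 idx=1 pred=T actual=T -> ctr[1]=3
Ev 8: PC=5 idx=2 pred=N actual=T -> ctr[2]=1
Ev 9: PC=4 idx=1 pred=T actual=T -> ctr[1]=3
Ev 10: PC=4 idx=1 pred=T actual=T -> ctr[1]=3
Ev 11: PC=4 idx=1 pred=T actual=T -> ctr[1]=3
Ev 12: PC=4 idx=1 pred=T actual=T -> ctr[1]=3
Ev 13: PC=5 idx=2 pred=N actual=T -> ctr[2]=2
Ev 14: PC=7 idx=1 pred=T actual=T -> ctr[1]=3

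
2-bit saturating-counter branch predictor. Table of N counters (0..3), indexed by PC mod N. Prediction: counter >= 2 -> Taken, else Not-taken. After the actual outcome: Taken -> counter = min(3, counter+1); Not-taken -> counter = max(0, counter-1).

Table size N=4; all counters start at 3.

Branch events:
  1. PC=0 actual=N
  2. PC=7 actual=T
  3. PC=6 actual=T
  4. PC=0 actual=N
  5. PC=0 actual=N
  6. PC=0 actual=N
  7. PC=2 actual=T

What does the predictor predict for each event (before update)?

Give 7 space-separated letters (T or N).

Ev 1: PC=0 idx=0 pred=T actual=N -> ctr[0]=2
Ev 2: PC=7 idx=3 pred=T actual=T -> ctr[3]=3
Ev 3: PC=6 idx=2 pred=T actual=T -> ctr[2]=3
Ev 4: PC=0 idx=0 pred=T actual=N -> ctr[0]=1
Ev 5: PC=0 idx=0 pred=N actual=N -> ctr[0]=0
Ev 6: PC=0 idx=0 pred=N actual=N -> ctr[0]=0
Ev 7: PC=2 idx=2 pred=T actual=T -> ctr[2]=3

Answer: T T T T N N T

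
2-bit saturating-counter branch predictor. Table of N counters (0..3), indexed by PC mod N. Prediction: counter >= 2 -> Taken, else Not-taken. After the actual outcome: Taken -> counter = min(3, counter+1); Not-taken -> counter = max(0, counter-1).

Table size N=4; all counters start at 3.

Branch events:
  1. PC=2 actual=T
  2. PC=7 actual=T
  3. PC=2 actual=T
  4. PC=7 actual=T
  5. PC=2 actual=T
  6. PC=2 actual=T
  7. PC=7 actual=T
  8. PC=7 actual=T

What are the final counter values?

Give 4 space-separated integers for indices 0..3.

Answer: 3 3 3 3

Derivation:
Ev 1: PC=2 idx=2 pred=T actual=T -> ctr[2]=3
Ev 2: PC=7 idx=3 pred=T actual=T -> ctr[3]=3
Ev 3: PC=2 idx=2 pred=T actual=T -> ctr[2]=3
Ev 4: PC=7 idx=3 pred=T actual=T -> ctr[3]=3
Ev 5: PC=2 idx=2 pred=T actual=T -> ctr[2]=3
Ev 6: PC=2 idx=2 pred=T actual=T -> ctr[2]=3
Ev 7: PC=7 idx=3 pred=T actual=T -> ctr[3]=3
Ev 8: PC=7 idx=3 pred=T actual=T -> ctr[3]=3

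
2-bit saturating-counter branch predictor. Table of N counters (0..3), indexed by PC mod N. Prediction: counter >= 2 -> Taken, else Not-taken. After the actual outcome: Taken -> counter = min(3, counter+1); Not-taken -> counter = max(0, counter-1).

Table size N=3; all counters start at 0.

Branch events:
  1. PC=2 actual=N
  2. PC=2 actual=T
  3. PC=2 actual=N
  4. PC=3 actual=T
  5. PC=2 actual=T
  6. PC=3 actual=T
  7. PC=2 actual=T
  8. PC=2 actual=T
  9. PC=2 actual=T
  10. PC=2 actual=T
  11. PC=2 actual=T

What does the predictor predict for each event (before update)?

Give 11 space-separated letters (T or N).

Ev 1: PC=2 idx=2 pred=N actual=N -> ctr[2]=0
Ev 2: PC=2 idx=2 pred=N actual=T -> ctr[2]=1
Ev 3: PC=2 idx=2 pred=N actual=N -> ctr[2]=0
Ev 4: PC=3 idx=0 pred=N actual=T -> ctr[0]=1
Ev 5: PC=2 idx=2 pred=N actual=T -> ctr[2]=1
Ev 6: PC=3 idx=0 pred=N actual=T -> ctr[0]=2
Ev 7: PC=2 idx=2 pred=N actual=T -> ctr[2]=2
Ev 8: PC=2 idx=2 pred=T actual=T -> ctr[2]=3
Ev 9: PC=2 idx=2 pred=T actual=T -> ctr[2]=3
Ev 10: PC=2 idx=2 pred=T actual=T -> ctr[2]=3
Ev 11: PC=2 idx=2 pred=T actual=T -> ctr[2]=3

Answer: N N N N N N N T T T T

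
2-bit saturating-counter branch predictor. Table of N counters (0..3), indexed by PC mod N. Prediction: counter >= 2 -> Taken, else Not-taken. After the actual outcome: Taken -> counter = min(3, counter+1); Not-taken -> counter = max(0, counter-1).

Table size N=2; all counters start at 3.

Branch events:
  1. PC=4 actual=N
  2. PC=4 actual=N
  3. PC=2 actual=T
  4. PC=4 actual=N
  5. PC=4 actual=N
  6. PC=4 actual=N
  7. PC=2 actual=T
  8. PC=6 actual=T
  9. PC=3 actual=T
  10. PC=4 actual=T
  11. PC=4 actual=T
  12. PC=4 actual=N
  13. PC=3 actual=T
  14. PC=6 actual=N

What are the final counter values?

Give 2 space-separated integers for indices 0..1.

Answer: 1 3

Derivation:
Ev 1: PC=4 idx=0 pred=T actual=N -> ctr[0]=2
Ev 2: PC=4 idx=0 pred=T actual=N -> ctr[0]=1
Ev 3: PC=2 idx=0 pred=N actual=T -> ctr[0]=2
Ev 4: PC=4 idx=0 pred=T actual=N -> ctr[0]=1
Ev 5: PC=4 idx=0 pred=N actual=N -> ctr[0]=0
Ev 6: PC=4 idx=0 pred=N actual=N -> ctr[0]=0
Ev 7: PC=2 idx=0 pred=N actual=T -> ctr[0]=1
Ev 8: PC=6 idx=0 pred=N actual=T -> ctr[0]=2
Ev 9: PC=3 idx=1 pred=T actual=T -> ctr[1]=3
Ev 10: PC=4 idx=0 pred=T actual=T -> ctr[0]=3
Ev 11: PC=4 idx=0 pred=T actual=T -> ctr[0]=3
Ev 12: PC=4 idx=0 pred=T actual=N -> ctr[0]=2
Ev 13: PC=3 idx=1 pred=T actual=T -> ctr[1]=3
Ev 14: PC=6 idx=0 pred=T actual=N -> ctr[0]=1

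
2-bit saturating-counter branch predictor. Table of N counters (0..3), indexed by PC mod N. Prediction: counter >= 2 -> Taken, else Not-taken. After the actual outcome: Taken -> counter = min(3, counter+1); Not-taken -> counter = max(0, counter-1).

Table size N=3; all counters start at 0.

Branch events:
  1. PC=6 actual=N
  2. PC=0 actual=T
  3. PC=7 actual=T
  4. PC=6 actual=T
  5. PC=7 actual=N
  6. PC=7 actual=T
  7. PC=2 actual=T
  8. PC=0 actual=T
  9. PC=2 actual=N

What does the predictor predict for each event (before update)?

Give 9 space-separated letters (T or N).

Ev 1: PC=6 idx=0 pred=N actual=N -> ctr[0]=0
Ev 2: PC=0 idx=0 pred=N actual=T -> ctr[0]=1
Ev 3: PC=7 idx=1 pred=N actual=T -> ctr[1]=1
Ev 4: PC=6 idx=0 pred=N actual=T -> ctr[0]=2
Ev 5: PC=7 idx=1 pred=N actual=N -> ctr[1]=0
Ev 6: PC=7 idx=1 pred=N actual=T -> ctr[1]=1
Ev 7: PC=2 idx=2 pred=N actual=T -> ctr[2]=1
Ev 8: PC=0 idx=0 pred=T actual=T -> ctr[0]=3
Ev 9: PC=2 idx=2 pred=N actual=N -> ctr[2]=0

Answer: N N N N N N N T N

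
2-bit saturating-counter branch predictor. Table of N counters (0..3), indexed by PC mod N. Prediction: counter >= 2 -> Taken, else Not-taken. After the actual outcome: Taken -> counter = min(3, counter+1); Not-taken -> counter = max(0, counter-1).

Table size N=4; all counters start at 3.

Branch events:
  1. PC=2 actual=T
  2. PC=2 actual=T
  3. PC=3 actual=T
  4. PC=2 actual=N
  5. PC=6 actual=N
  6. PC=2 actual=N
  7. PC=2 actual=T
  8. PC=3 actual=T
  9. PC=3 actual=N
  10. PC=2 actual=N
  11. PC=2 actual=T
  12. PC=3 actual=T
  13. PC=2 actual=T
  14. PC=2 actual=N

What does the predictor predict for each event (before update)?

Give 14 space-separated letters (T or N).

Answer: T T T T T N N T T N N T N T

Derivation:
Ev 1: PC=2 idx=2 pred=T actual=T -> ctr[2]=3
Ev 2: PC=2 idx=2 pred=T actual=T -> ctr[2]=3
Ev 3: PC=3 idx=3 pred=T actual=T -> ctr[3]=3
Ev 4: PC=2 idx=2 pred=T actual=N -> ctr[2]=2
Ev 5: PC=6 idx=2 pred=T actual=N -> ctr[2]=1
Ev 6: PC=2 idx=2 pred=N actual=N -> ctr[2]=0
Ev 7: PC=2 idx=2 pred=N actual=T -> ctr[2]=1
Ev 8: PC=3 idx=3 pred=T actual=T -> ctr[3]=3
Ev 9: PC=3 idx=3 pred=T actual=N -> ctr[3]=2
Ev 10: PC=2 idx=2 pred=N actual=N -> ctr[2]=0
Ev 11: PC=2 idx=2 pred=N actual=T -> ctr[2]=1
Ev 12: PC=3 idx=3 pred=T actual=T -> ctr[3]=3
Ev 13: PC=2 idx=2 pred=N actual=T -> ctr[2]=2
Ev 14: PC=2 idx=2 pred=T actual=N -> ctr[2]=1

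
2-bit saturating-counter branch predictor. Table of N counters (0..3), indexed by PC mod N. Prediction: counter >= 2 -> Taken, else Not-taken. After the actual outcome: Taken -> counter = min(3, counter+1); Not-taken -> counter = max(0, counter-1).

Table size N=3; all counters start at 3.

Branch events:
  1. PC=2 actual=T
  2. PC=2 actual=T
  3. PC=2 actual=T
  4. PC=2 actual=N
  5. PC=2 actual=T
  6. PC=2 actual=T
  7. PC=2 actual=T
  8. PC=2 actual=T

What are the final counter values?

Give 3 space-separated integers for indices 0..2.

Ev 1: PC=2 idx=2 pred=T actual=T -> ctr[2]=3
Ev 2: PC=2 idx=2 pred=T actual=T -> ctr[2]=3
Ev 3: PC=2 idx=2 pred=T actual=T -> ctr[2]=3
Ev 4: PC=2 idx=2 pred=T actual=N -> ctr[2]=2
Ev 5: PC=2 idx=2 pred=T actual=T -> ctr[2]=3
Ev 6: PC=2 idx=2 pred=T actual=T -> ctr[2]=3
Ev 7: PC=2 idx=2 pred=T actual=T -> ctr[2]=3
Ev 8: PC=2 idx=2 pred=T actual=T -> ctr[2]=3

Answer: 3 3 3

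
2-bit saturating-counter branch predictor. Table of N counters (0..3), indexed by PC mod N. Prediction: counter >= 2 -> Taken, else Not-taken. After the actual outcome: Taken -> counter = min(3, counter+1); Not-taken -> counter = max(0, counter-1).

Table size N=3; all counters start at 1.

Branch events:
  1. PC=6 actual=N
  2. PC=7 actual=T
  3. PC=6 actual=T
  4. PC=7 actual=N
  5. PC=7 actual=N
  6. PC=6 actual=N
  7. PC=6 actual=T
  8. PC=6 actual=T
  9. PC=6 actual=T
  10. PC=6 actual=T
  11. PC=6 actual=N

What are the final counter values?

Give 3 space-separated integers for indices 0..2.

Answer: 2 0 1

Derivation:
Ev 1: PC=6 idx=0 pred=N actual=N -> ctr[0]=0
Ev 2: PC=7 idx=1 pred=N actual=T -> ctr[1]=2
Ev 3: PC=6 idx=0 pred=N actual=T -> ctr[0]=1
Ev 4: PC=7 idx=1 pred=T actual=N -> ctr[1]=1
Ev 5: PC=7 idx=1 pred=N actual=N -> ctr[1]=0
Ev 6: PC=6 idx=0 pred=N actual=N -> ctr[0]=0
Ev 7: PC=6 idx=0 pred=N actual=T -> ctr[0]=1
Ev 8: PC=6 idx=0 pred=N actual=T -> ctr[0]=2
Ev 9: PC=6 idx=0 pred=T actual=T -> ctr[0]=3
Ev 10: PC=6 idx=0 pred=T actual=T -> ctr[0]=3
Ev 11: PC=6 idx=0 pred=T actual=N -> ctr[0]=2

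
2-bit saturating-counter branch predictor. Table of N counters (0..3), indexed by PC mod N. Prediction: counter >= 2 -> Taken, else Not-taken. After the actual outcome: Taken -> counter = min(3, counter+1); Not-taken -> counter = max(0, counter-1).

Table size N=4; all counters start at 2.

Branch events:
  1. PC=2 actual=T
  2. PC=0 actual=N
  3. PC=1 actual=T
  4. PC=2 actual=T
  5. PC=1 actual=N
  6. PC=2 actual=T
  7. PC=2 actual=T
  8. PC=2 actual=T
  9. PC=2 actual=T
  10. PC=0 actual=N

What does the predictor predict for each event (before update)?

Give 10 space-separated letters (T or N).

Answer: T T T T T T T T T N

Derivation:
Ev 1: PC=2 idx=2 pred=T actual=T -> ctr[2]=3
Ev 2: PC=0 idx=0 pred=T actual=N -> ctr[0]=1
Ev 3: PC=1 idx=1 pred=T actual=T -> ctr[1]=3
Ev 4: PC=2 idx=2 pred=T actual=T -> ctr[2]=3
Ev 5: PC=1 idx=1 pred=T actual=N -> ctr[1]=2
Ev 6: PC=2 idx=2 pred=T actual=T -> ctr[2]=3
Ev 7: PC=2 idx=2 pred=T actual=T -> ctr[2]=3
Ev 8: PC=2 idx=2 pred=T actual=T -> ctr[2]=3
Ev 9: PC=2 idx=2 pred=T actual=T -> ctr[2]=3
Ev 10: PC=0 idx=0 pred=N actual=N -> ctr[0]=0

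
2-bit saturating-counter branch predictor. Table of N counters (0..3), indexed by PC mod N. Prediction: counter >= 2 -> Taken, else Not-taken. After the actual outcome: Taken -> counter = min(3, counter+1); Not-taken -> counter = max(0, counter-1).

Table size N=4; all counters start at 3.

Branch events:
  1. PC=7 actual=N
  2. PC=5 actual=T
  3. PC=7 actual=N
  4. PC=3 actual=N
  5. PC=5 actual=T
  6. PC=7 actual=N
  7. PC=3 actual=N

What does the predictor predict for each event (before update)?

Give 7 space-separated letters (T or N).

Ev 1: PC=7 idx=3 pred=T actual=N -> ctr[3]=2
Ev 2: PC=5 idx=1 pred=T actual=T -> ctr[1]=3
Ev 3: PC=7 idx=3 pred=T actual=N -> ctr[3]=1
Ev 4: PC=3 idx=3 pred=N actual=N -> ctr[3]=0
Ev 5: PC=5 idx=1 pred=T actual=T -> ctr[1]=3
Ev 6: PC=7 idx=3 pred=N actual=N -> ctr[3]=0
Ev 7: PC=3 idx=3 pred=N actual=N -> ctr[3]=0

Answer: T T T N T N N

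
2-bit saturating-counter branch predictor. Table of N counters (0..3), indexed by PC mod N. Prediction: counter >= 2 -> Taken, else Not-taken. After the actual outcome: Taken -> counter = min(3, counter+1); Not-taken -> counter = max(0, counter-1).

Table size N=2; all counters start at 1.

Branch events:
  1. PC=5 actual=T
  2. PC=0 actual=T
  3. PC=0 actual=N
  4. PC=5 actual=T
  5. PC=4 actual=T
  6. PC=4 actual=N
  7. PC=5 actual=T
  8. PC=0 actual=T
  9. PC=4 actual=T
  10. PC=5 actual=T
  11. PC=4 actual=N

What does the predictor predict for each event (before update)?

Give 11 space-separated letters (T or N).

Answer: N N T T N T T N T T T

Derivation:
Ev 1: PC=5 idx=1 pred=N actual=T -> ctr[1]=2
Ev 2: PC=0 idx=0 pred=N actual=T -> ctr[0]=2
Ev 3: PC=0 idx=0 pred=T actual=N -> ctr[0]=1
Ev 4: PC=5 idx=1 pred=T actual=T -> ctr[1]=3
Ev 5: PC=4 idx=0 pred=N actual=T -> ctr[0]=2
Ev 6: PC=4 idx=0 pred=T actual=N -> ctr[0]=1
Ev 7: PC=5 idx=1 pred=T actual=T -> ctr[1]=3
Ev 8: PC=0 idx=0 pred=N actual=T -> ctr[0]=2
Ev 9: PC=4 idx=0 pred=T actual=T -> ctr[0]=3
Ev 10: PC=5 idx=1 pred=T actual=T -> ctr[1]=3
Ev 11: PC=4 idx=0 pred=T actual=N -> ctr[0]=2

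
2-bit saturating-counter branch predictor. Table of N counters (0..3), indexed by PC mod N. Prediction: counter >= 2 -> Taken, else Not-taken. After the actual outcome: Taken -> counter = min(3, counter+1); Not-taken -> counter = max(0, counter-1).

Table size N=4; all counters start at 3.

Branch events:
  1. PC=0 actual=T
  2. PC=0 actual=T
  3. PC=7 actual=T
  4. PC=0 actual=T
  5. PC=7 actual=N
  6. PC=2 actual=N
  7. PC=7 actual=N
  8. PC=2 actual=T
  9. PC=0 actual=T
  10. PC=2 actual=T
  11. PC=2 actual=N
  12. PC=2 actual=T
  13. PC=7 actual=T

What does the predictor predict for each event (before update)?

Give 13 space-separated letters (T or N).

Ev 1: PC=0 idx=0 pred=T actual=T -> ctr[0]=3
Ev 2: PC=0 idx=0 pred=T actual=T -> ctr[0]=3
Ev 3: PC=7 idx=3 pred=T actual=T -> ctr[3]=3
Ev 4: PC=0 idx=0 pred=T actual=T -> ctr[0]=3
Ev 5: PC=7 idx=3 pred=T actual=N -> ctr[3]=2
Ev 6: PC=2 idx=2 pred=T actual=N -> ctr[2]=2
Ev 7: PC=7 idx=3 pred=T actual=N -> ctr[3]=1
Ev 8: PC=2 idx=2 pred=T actual=T -> ctr[2]=3
Ev 9: PC=0 idx=0 pred=T actual=T -> ctr[0]=3
Ev 10: PC=2 idx=2 pred=T actual=T -> ctr[2]=3
Ev 11: PC=2 idx=2 pred=T actual=N -> ctr[2]=2
Ev 12: PC=2 idx=2 pred=T actual=T -> ctr[2]=3
Ev 13: PC=7 idx=3 pred=N actual=T -> ctr[3]=2

Answer: T T T T T T T T T T T T N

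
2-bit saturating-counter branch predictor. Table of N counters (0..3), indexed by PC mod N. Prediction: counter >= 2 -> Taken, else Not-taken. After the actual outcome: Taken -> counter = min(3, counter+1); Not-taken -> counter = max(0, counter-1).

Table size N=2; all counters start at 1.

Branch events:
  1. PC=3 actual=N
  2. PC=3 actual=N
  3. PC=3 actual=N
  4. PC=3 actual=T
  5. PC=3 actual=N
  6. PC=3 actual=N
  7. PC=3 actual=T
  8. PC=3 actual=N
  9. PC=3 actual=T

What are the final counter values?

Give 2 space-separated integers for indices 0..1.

Answer: 1 1

Derivation:
Ev 1: PC=3 idx=1 pred=N actual=N -> ctr[1]=0
Ev 2: PC=3 idx=1 pred=N actual=N -> ctr[1]=0
Ev 3: PC=3 idx=1 pred=N actual=N -> ctr[1]=0
Ev 4: PC=3 idx=1 pred=N actual=T -> ctr[1]=1
Ev 5: PC=3 idx=1 pred=N actual=N -> ctr[1]=0
Ev 6: PC=3 idx=1 pred=N actual=N -> ctr[1]=0
Ev 7: PC=3 idx=1 pred=N actual=T -> ctr[1]=1
Ev 8: PC=3 idx=1 pred=N actual=N -> ctr[1]=0
Ev 9: PC=3 idx=1 pred=N actual=T -> ctr[1]=1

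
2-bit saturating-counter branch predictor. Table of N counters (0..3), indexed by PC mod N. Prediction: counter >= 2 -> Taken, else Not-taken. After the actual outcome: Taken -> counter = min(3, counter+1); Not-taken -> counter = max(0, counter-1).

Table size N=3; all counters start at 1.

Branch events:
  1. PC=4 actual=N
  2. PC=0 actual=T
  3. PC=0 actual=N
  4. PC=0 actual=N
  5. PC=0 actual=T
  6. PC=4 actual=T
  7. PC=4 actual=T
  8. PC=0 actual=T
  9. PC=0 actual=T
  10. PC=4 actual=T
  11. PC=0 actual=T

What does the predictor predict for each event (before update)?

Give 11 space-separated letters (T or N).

Ev 1: PC=4 idx=1 pred=N actual=N -> ctr[1]=0
Ev 2: PC=0 idx=0 pred=N actual=T -> ctr[0]=2
Ev 3: PC=0 idx=0 pred=T actual=N -> ctr[0]=1
Ev 4: PC=0 idx=0 pred=N actual=N -> ctr[0]=0
Ev 5: PC=0 idx=0 pred=N actual=T -> ctr[0]=1
Ev 6: PC=4 idx=1 pred=N actual=T -> ctr[1]=1
Ev 7: PC=4 idx=1 pred=N actual=T -> ctr[1]=2
Ev 8: PC=0 idx=0 pred=N actual=T -> ctr[0]=2
Ev 9: PC=0 idx=0 pred=T actual=T -> ctr[0]=3
Ev 10: PC=4 idx=1 pred=T actual=T -> ctr[1]=3
Ev 11: PC=0 idx=0 pred=T actual=T -> ctr[0]=3

Answer: N N T N N N N N T T T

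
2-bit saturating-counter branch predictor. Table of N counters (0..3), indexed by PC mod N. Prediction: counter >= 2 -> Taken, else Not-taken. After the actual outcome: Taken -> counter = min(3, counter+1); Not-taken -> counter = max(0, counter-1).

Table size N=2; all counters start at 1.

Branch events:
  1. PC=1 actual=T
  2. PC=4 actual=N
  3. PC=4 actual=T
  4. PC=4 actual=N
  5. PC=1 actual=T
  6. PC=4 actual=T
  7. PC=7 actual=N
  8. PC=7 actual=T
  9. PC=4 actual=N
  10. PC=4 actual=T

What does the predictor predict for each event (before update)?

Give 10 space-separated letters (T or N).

Ev 1: PC=1 idx=1 pred=N actual=T -> ctr[1]=2
Ev 2: PC=4 idx=0 pred=N actual=N -> ctr[0]=0
Ev 3: PC=4 idx=0 pred=N actual=T -> ctr[0]=1
Ev 4: PC=4 idx=0 pred=N actual=N -> ctr[0]=0
Ev 5: PC=1 idx=1 pred=T actual=T -> ctr[1]=3
Ev 6: PC=4 idx=0 pred=N actual=T -> ctr[0]=1
Ev 7: PC=7 idx=1 pred=T actual=N -> ctr[1]=2
Ev 8: PC=7 idx=1 pred=T actual=T -> ctr[1]=3
Ev 9: PC=4 idx=0 pred=N actual=N -> ctr[0]=0
Ev 10: PC=4 idx=0 pred=N actual=T -> ctr[0]=1

Answer: N N N N T N T T N N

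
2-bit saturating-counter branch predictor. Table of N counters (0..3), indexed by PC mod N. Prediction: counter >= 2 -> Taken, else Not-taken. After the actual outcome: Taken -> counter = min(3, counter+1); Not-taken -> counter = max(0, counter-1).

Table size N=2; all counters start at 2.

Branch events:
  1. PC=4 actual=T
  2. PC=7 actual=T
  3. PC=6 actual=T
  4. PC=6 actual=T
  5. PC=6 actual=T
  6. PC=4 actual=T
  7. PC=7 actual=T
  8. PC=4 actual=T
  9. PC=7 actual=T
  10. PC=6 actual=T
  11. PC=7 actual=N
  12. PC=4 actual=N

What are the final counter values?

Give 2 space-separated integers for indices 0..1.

Ev 1: PC=4 idx=0 pred=T actual=T -> ctr[0]=3
Ev 2: PC=7 idx=1 pred=T actual=T -> ctr[1]=3
Ev 3: PC=6 idx=0 pred=T actual=T -> ctr[0]=3
Ev 4: PC=6 idx=0 pred=T actual=T -> ctr[0]=3
Ev 5: PC=6 idx=0 pred=T actual=T -> ctr[0]=3
Ev 6: PC=4 idx=0 pred=T actual=T -> ctr[0]=3
Ev 7: PC=7 idx=1 pred=T actual=T -> ctr[1]=3
Ev 8: PC=4 idx=0 pred=T actual=T -> ctr[0]=3
Ev 9: PC=7 idx=1 pred=T actual=T -> ctr[1]=3
Ev 10: PC=6 idx=0 pred=T actual=T -> ctr[0]=3
Ev 11: PC=7 idx=1 pred=T actual=N -> ctr[1]=2
Ev 12: PC=4 idx=0 pred=T actual=N -> ctr[0]=2

Answer: 2 2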